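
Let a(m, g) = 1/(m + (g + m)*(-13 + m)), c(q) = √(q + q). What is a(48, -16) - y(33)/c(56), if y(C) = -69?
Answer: 1/1168 + 69*√7/28 ≈ 6.5207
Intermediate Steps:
c(q) = √2*√q (c(q) = √(2*q) = √2*√q)
a(m, g) = 1/(m + (-13 + m)*(g + m))
a(48, -16) - y(33)/c(56) = 1/(48² - 13*(-16) - 12*48 - 16*48) - (-69)/(√2*√56) = 1/(2304 + 208 - 576 - 768) - (-69)/(√2*(2*√14)) = 1/1168 - (-69)/(4*√7) = 1/1168 - (-69)*√7/28 = 1/1168 + 69*√7/28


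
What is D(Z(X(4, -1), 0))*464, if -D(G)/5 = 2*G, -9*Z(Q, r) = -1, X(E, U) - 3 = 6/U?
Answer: -4640/9 ≈ -515.56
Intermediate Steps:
X(E, U) = 3 + 6/U
Z(Q, r) = ⅑ (Z(Q, r) = -⅑*(-1) = ⅑)
D(G) = -10*G
D(Z(X(4, -1), 0))*464 = -10*⅑*464 = -10/9*464 = -4640/9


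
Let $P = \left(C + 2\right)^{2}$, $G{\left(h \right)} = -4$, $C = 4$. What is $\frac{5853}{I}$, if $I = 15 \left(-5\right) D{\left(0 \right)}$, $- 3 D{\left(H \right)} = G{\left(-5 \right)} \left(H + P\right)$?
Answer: $- \frac{1951}{1200} \approx -1.6258$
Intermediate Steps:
$P = 36$ ($P = \left(4 + 2\right)^{2} = 6^{2} = 36$)
$D{\left(H \right)} = 48 + \frac{4 H}{3}$ ($D{\left(H \right)} = - \frac{\left(-4\right) \left(H + 36\right)}{3} = - \frac{\left(-4\right) \left(36 + H\right)}{3} = - \frac{-144 - 4 H}{3} = 48 + \frac{4 H}{3}$)
$I = -3600$ ($I = 15 \left(-5\right) \left(48 + \frac{4}{3} \cdot 0\right) = - 75 \left(48 + 0\right) = \left(-75\right) 48 = -3600$)
$\frac{5853}{I} = \frac{5853}{-3600} = 5853 \left(- \frac{1}{3600}\right) = - \frac{1951}{1200}$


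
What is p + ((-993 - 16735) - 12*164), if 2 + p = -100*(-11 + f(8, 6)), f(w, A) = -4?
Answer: -18198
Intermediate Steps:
p = 1498 (p = -2 - 100*(-11 - 4) = -2 - 100*(-15) = -2 + 1500 = 1498)
p + ((-993 - 16735) - 12*164) = 1498 + ((-993 - 16735) - 12*164) = 1498 + (-17728 - 1968) = 1498 - 19696 = -18198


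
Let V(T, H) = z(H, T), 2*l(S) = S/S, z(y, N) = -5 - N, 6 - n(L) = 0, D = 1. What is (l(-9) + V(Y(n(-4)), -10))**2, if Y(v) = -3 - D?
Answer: 1/4 ≈ 0.25000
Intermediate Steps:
n(L) = 6 (n(L) = 6 - 1*0 = 6 + 0 = 6)
Y(v) = -4 (Y(v) = -3 - 1*1 = -3 - 1 = -4)
l(S) = 1/2 (l(S) = (S/S)/2 = (1/2)*1 = 1/2)
V(T, H) = -5 - T
(l(-9) + V(Y(n(-4)), -10))**2 = (1/2 + (-5 - 1*(-4)))**2 = (1/2 + (-5 + 4))**2 = (1/2 - 1)**2 = (-1/2)**2 = 1/4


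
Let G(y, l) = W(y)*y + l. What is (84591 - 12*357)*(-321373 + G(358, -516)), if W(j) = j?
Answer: -15557473575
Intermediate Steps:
G(y, l) = l + y**2 (G(y, l) = y*y + l = y**2 + l = l + y**2)
(84591 - 12*357)*(-321373 + G(358, -516)) = (84591 - 12*357)*(-321373 + (-516 + 358**2)) = (84591 - 4284)*(-321373 + (-516 + 128164)) = 80307*(-321373 + 127648) = 80307*(-193725) = -15557473575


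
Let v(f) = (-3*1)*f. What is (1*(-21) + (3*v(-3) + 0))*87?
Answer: 522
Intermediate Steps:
v(f) = -3*f
(1*(-21) + (3*v(-3) + 0))*87 = (1*(-21) + (3*(-3*(-3)) + 0))*87 = (-21 + (3*9 + 0))*87 = (-21 + (27 + 0))*87 = (-21 + 27)*87 = 6*87 = 522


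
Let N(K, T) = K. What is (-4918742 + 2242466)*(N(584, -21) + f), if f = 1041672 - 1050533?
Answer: 22151536452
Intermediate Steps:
f = -8861
(-4918742 + 2242466)*(N(584, -21) + f) = (-4918742 + 2242466)*(584 - 8861) = -2676276*(-8277) = 22151536452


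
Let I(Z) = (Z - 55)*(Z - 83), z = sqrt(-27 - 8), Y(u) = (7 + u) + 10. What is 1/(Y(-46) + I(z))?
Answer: 643/2989363 + 138*I*sqrt(35)/20925541 ≈ 0.0002151 + 3.9015e-5*I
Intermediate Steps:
Y(u) = 17 + u
z = I*sqrt(35) (z = sqrt(-35) = I*sqrt(35) ≈ 5.9161*I)
I(Z) = (-83 + Z)*(-55 + Z) (I(Z) = (-55 + Z)*(-83 + Z) = (-83 + Z)*(-55 + Z))
1/(Y(-46) + I(z)) = 1/((17 - 46) + (4565 + (I*sqrt(35))**2 - 138*I*sqrt(35))) = 1/(-29 + (4565 - 35 - 138*I*sqrt(35))) = 1/(-29 + (4530 - 138*I*sqrt(35))) = 1/(4501 - 138*I*sqrt(35))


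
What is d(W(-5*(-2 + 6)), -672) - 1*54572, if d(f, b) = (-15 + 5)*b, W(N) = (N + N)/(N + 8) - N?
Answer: -47852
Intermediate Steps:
W(N) = -N + 2*N/(8 + N) (W(N) = (2*N)/(8 + N) - N = 2*N/(8 + N) - N = -N + 2*N/(8 + N))
d(f, b) = -10*b
d(W(-5*(-2 + 6)), -672) - 1*54572 = -10*(-672) - 1*54572 = 6720 - 54572 = -47852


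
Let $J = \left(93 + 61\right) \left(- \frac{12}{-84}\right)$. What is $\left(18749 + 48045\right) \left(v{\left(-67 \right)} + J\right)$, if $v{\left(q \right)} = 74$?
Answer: $6412224$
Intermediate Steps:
$J = 22$ ($J = 154 \left(\left(-12\right) \left(- \frac{1}{84}\right)\right) = 154 \cdot \frac{1}{7} = 22$)
$\left(18749 + 48045\right) \left(v{\left(-67 \right)} + J\right) = \left(18749 + 48045\right) \left(74 + 22\right) = 66794 \cdot 96 = 6412224$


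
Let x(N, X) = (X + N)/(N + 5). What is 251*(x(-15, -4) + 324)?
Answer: 818009/10 ≈ 81801.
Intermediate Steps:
x(N, X) = (N + X)/(5 + N)
251*(x(-15, -4) + 324) = 251*((-15 - 4)/(5 - 15) + 324) = 251*(-19/(-10) + 324) = 251*(-⅒*(-19) + 324) = 251*(19/10 + 324) = 251*(3259/10) = 818009/10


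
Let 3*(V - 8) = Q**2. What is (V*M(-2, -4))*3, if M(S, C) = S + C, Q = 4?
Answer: -240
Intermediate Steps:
V = 40/3 (V = 8 + (1/3)*4**2 = 8 + (1/3)*16 = 8 + 16/3 = 40/3 ≈ 13.333)
M(S, C) = C + S
(V*M(-2, -4))*3 = (40*(-4 - 2)/3)*3 = ((40/3)*(-6))*3 = -80*3 = -240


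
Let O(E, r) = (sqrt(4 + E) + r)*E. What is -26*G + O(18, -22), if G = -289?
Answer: 7118 + 18*sqrt(22) ≈ 7202.4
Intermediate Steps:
O(E, r) = E*(r + sqrt(4 + E)) (O(E, r) = (r + sqrt(4 + E))*E = E*(r + sqrt(4 + E)))
-26*G + O(18, -22) = -26*(-289) + 18*(-22 + sqrt(4 + 18)) = 7514 + 18*(-22 + sqrt(22)) = 7514 + (-396 + 18*sqrt(22)) = 7118 + 18*sqrt(22)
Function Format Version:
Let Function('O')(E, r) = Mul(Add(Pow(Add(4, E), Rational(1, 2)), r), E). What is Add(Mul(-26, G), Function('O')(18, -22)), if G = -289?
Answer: Add(7118, Mul(18, Pow(22, Rational(1, 2)))) ≈ 7202.4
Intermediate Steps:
Function('O')(E, r) = Mul(E, Add(r, Pow(Add(4, E), Rational(1, 2)))) (Function('O')(E, r) = Mul(Add(r, Pow(Add(4, E), Rational(1, 2))), E) = Mul(E, Add(r, Pow(Add(4, E), Rational(1, 2)))))
Add(Mul(-26, G), Function('O')(18, -22)) = Add(Mul(-26, -289), Mul(18, Add(-22, Pow(Add(4, 18), Rational(1, 2))))) = Add(7514, Mul(18, Add(-22, Pow(22, Rational(1, 2))))) = Add(7514, Add(-396, Mul(18, Pow(22, Rational(1, 2))))) = Add(7118, Mul(18, Pow(22, Rational(1, 2))))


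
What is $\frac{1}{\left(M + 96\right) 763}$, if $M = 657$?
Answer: $\frac{1}{574539} \approx 1.7405 \cdot 10^{-6}$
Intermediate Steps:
$\frac{1}{\left(M + 96\right) 763} = \frac{1}{\left(657 + 96\right) 763} = \frac{1}{753} \cdot \frac{1}{763} = \frac{1}{574539}$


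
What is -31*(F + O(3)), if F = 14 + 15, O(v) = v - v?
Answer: -899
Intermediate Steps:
O(v) = 0
F = 29
-31*(F + O(3)) = -31*(29 + 0) = -31*29 = -899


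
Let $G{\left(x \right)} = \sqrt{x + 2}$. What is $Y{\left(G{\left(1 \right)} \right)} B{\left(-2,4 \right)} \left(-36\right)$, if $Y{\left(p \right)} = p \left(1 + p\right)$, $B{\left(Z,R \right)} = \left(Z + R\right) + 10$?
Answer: $-1296 - 432 \sqrt{3} \approx -2044.2$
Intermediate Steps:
$G{\left(x \right)} = \sqrt{2 + x}$
$B{\left(Z,R \right)} = 10 + R + Z$ ($B{\left(Z,R \right)} = \left(R + Z\right) + 10 = 10 + R + Z$)
$Y{\left(G{\left(1 \right)} \right)} B{\left(-2,4 \right)} \left(-36\right) = \sqrt{2 + 1} \left(1 + \sqrt{2 + 1}\right) \left(10 + 4 - 2\right) \left(-36\right) = \sqrt{3} \left(1 + \sqrt{3}\right) 12 \left(-36\right) = 12 \sqrt{3} \left(1 + \sqrt{3}\right) \left(-36\right) = - 432 \sqrt{3} \left(1 + \sqrt{3}\right)$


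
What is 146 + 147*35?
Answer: 5291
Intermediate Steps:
146 + 147*35 = 146 + 5145 = 5291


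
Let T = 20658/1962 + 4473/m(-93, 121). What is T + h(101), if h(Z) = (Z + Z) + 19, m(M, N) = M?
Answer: 1859453/10137 ≈ 183.43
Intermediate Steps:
h(Z) = 19 + 2*Z (h(Z) = 2*Z + 19 = 19 + 2*Z)
T = -380824/10137 (T = 20658/1962 + 4473/(-93) = 20658*(1/1962) + 4473*(-1/93) = 3443/327 - 1491/31 = -380824/10137 ≈ -37.568)
T + h(101) = -380824/10137 + (19 + 2*101) = -380824/10137 + (19 + 202) = -380824/10137 + 221 = 1859453/10137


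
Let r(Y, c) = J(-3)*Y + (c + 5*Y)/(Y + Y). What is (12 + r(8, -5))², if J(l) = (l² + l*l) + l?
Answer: 4609609/256 ≈ 18006.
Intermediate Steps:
J(l) = l + 2*l² (J(l) = (l² + l²) + l = 2*l² + l = l + 2*l²)
r(Y, c) = 15*Y + (c + 5*Y)/(2*Y) (r(Y, c) = (-3*(1 + 2*(-3)))*Y + (c + 5*Y)/(Y + Y) = (-3*(1 - 6))*Y + (c + 5*Y)/((2*Y)) = (-3*(-5))*Y + (c + 5*Y)*(1/(2*Y)) = 15*Y + (c + 5*Y)/(2*Y))
(12 + r(8, -5))² = (12 + (5/2 + 15*8 + (½)*(-5)/8))² = (12 + (5/2 + 120 + (½)*(-5)*(⅛)))² = (12 + (5/2 + 120 - 5/16))² = (12 + 1955/16)² = (2147/16)² = 4609609/256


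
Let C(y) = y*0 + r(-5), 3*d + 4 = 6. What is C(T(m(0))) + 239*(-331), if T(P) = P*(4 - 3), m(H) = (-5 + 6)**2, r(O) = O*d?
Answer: -237337/3 ≈ -79112.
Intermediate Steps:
d = 2/3 (d = -4/3 + (1/3)*6 = -4/3 + 2 = 2/3 ≈ 0.66667)
r(O) = 2*O/3 (r(O) = O*(2/3) = 2*O/3)
m(H) = 1 (m(H) = 1**2 = 1)
T(P) = P (T(P) = P*1 = P)
C(y) = -10/3 (C(y) = y*0 + (2/3)*(-5) = 0 - 10/3 = -10/3)
C(T(m(0))) + 239*(-331) = -10/3 + 239*(-331) = -10/3 - 79109 = -237337/3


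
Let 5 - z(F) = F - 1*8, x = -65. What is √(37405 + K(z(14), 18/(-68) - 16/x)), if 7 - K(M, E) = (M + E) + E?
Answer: √45682253630/1105 ≈ 193.42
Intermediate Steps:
z(F) = 13 - F (z(F) = 5 - (F - 1*8) = 5 - (F - 8) = 5 - (-8 + F) = 5 + (8 - F) = 13 - F)
K(M, E) = 7 - M - 2*E (K(M, E) = 7 - ((M + E) + E) = 7 - ((E + M) + E) = 7 - (M + 2*E) = 7 + (-M - 2*E) = 7 - M - 2*E)
√(37405 + K(z(14), 18/(-68) - 16/x)) = √(37405 + (7 - (13 - 1*14) - 2*(18/(-68) - 16/(-65)))) = √(37405 + (7 - (13 - 14) - 2*(18*(-1/68) - 16*(-1/65)))) = √(37405 + (7 - 1*(-1) - 2*(-9/34 + 16/65))) = √(37405 + (7 + 1 - 2*(-41/2210))) = √(37405 + (7 + 1 + 41/1105)) = √(37405 + 8881/1105) = √(41341406/1105) = √45682253630/1105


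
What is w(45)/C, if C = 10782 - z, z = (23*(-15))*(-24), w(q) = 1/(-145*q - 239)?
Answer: -1/16923528 ≈ -5.9089e-8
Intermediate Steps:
w(q) = 1/(-239 - 145*q)
z = 8280 (z = -345*(-24) = 8280)
C = 2502 (C = 10782 - 1*8280 = 10782 - 8280 = 2502)
w(45)/C = -1/(239 + 145*45)/2502 = -1/(239 + 6525)*(1/2502) = -1/6764*(1/2502) = -1*1/6764*(1/2502) = -1/6764*1/2502 = -1/16923528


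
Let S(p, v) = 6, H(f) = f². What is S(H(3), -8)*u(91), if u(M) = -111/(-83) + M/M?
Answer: 1164/83 ≈ 14.024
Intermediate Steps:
u(M) = 194/83 (u(M) = -111*(-1/83) + 1 = 111/83 + 1 = 194/83)
S(H(3), -8)*u(91) = 6*(194/83) = 1164/83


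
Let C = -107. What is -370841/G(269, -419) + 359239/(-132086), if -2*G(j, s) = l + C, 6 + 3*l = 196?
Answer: -293944486265/17303266 ≈ -16988.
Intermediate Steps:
l = 190/3 (l = -2 + (⅓)*196 = -2 + 196/3 = 190/3 ≈ 63.333)
G(j, s) = 131/6 (G(j, s) = -(190/3 - 107)/2 = -½*(-131/3) = 131/6)
-370841/G(269, -419) + 359239/(-132086) = -370841/131/6 + 359239/(-132086) = -370841*6/131 + 359239*(-1/132086) = -2225046/131 - 359239/132086 = -293944486265/17303266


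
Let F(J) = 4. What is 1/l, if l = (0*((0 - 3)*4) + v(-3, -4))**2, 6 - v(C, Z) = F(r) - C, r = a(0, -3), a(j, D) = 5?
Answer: 1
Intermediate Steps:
r = 5
v(C, Z) = 2 + C (v(C, Z) = 6 - (4 - C) = 6 + (-4 + C) = 2 + C)
l = 1 (l = (0*((0 - 3)*4) + (2 - 3))**2 = (0*(-3*4) - 1)**2 = (0*(-12) - 1)**2 = (0 - 1)**2 = (-1)**2 = 1)
1/l = 1/1 = 1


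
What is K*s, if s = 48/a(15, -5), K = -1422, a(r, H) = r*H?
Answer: 22752/25 ≈ 910.08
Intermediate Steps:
a(r, H) = H*r
s = -16/25 (s = 48/((-5*15)) = 48/(-75) = 48*(-1/75) = -16/25 ≈ -0.64000)
K*s = -1422*(-16/25) = 22752/25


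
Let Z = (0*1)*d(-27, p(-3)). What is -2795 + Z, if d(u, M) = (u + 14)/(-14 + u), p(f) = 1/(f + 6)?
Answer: -2795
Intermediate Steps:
p(f) = 1/(6 + f)
d(u, M) = (14 + u)/(-14 + u)
Z = 0 (Z = (0*1)*((14 - 27)/(-14 - 27)) = 0*(-13/(-41)) = 0*(-1/41*(-13)) = 0*(13/41) = 0)
-2795 + Z = -2795 + 0 = -2795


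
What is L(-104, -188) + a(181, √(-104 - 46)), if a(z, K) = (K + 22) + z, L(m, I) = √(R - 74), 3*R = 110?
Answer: 203 + 5*I*√6 + 4*I*√21/3 ≈ 203.0 + 18.358*I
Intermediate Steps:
R = 110/3 (R = (⅓)*110 = 110/3 ≈ 36.667)
L(m, I) = 4*I*√21/3 (L(m, I) = √(110/3 - 74) = √(-112/3) = 4*I*√21/3)
a(z, K) = 22 + K + z (a(z, K) = (22 + K) + z = 22 + K + z)
L(-104, -188) + a(181, √(-104 - 46)) = 4*I*√21/3 + (22 + √(-104 - 46) + 181) = 4*I*√21/3 + (22 + √(-150) + 181) = 4*I*√21/3 + (22 + 5*I*√6 + 181) = 4*I*√21/3 + (203 + 5*I*√6) = 203 + 5*I*√6 + 4*I*√21/3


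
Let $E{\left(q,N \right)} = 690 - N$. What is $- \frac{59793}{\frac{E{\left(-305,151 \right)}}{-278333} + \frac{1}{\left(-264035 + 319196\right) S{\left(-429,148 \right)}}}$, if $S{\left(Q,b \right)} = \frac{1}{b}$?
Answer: $- \frac{83455409051919}{1041955} \approx -8.0095 \cdot 10^{7}$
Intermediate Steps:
$- \frac{59793}{\frac{E{\left(-305,151 \right)}}{-278333} + \frac{1}{\left(-264035 + 319196\right) S{\left(-429,148 \right)}}} = - \frac{59793}{\frac{690 - 151}{-278333} + \frac{1}{\left(-264035 + 319196\right) \frac{1}{148}}} = - \frac{59793}{\left(690 - 151\right) \left(- \frac{1}{278333}\right) + \frac{\frac{1}{\frac{1}{148}}}{55161}} = - \frac{59793}{539 \left(- \frac{1}{278333}\right) + \frac{1}{55161} \cdot 148} = - \frac{59793}{- \frac{49}{25303} + \frac{148}{55161}} = - \frac{59793}{\frac{1041955}{1395738783}} = \left(-59793\right) \frac{1395738783}{1041955} = - \frac{83455409051919}{1041955}$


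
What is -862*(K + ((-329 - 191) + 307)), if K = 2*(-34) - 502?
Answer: 674946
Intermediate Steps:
K = -570 (K = -68 - 502 = -570)
-862*(K + ((-329 - 191) + 307)) = -862*(-570 + ((-329 - 191) + 307)) = -862*(-570 + (-520 + 307)) = -862*(-570 - 213) = -862*(-783) = 674946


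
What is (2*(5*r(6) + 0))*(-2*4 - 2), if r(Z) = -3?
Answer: 300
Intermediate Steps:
(2*(5*r(6) + 0))*(-2*4 - 2) = (2*(5*(-3) + 0))*(-2*4 - 2) = (2*(-15 + 0))*(-8 - 2) = (2*(-15))*(-10) = -30*(-10) = 300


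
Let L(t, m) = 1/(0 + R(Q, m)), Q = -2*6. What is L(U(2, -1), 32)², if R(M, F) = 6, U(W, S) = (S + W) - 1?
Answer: 1/36 ≈ 0.027778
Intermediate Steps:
Q = -12
U(W, S) = -1 + S + W
L(t, m) = ⅙ (L(t, m) = 1/(0 + 6) = 1/6 = ⅙)
L(U(2, -1), 32)² = (⅙)² = 1/36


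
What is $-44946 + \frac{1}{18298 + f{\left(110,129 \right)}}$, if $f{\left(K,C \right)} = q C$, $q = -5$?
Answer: $- \frac{793431737}{17653} \approx -44946.0$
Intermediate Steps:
$f{\left(K,C \right)} = - 5 C$
$-44946 + \frac{1}{18298 + f{\left(110,129 \right)}} = -44946 + \frac{1}{18298 - 645} = -44946 + \frac{1}{17653} = - \frac{793431737}{17653}$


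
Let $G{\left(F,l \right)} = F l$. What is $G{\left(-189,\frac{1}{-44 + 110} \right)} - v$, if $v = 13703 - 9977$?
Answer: $- \frac{82035}{22} \approx -3728.9$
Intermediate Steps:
$v = 3726$
$G{\left(-189,\frac{1}{-44 + 110} \right)} - v = - \frac{189}{-44 + 110} - 3726 = - \frac{189}{66} - 3726 = \left(-189\right) \frac{1}{66} - 3726 = - \frac{63}{22} - 3726 = - \frac{82035}{22}$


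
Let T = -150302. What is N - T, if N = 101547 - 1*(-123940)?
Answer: 375789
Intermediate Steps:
N = 225487 (N = 101547 + 123940 = 225487)
N - T = 225487 - 1*(-150302) = 225487 + 150302 = 375789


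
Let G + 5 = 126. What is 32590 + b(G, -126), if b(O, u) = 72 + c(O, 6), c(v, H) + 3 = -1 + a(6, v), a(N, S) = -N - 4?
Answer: 32648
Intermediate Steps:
a(N, S) = -4 - N
G = 121 (G = -5 + 126 = 121)
c(v, H) = -14 (c(v, H) = -3 + (-1 + (-4 - 1*6)) = -3 + (-1 + (-4 - 6)) = -3 + (-1 - 10) = -3 - 11 = -14)
b(O, u) = 58 (b(O, u) = 72 - 14 = 58)
32590 + b(G, -126) = 32590 + 58 = 32648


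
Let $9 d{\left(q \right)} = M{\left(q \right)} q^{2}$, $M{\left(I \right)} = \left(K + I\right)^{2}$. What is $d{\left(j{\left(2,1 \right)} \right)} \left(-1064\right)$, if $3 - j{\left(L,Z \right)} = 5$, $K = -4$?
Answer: $-17024$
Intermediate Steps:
$j{\left(L,Z \right)} = -2$ ($j{\left(L,Z \right)} = 3 - 5 = -2$)
$M{\left(I \right)} = \left(-4 + I\right)^{2}$
$d{\left(q \right)} = \frac{q^{2} \left(-4 + q\right)^{2}}{9}$ ($d{\left(q \right)} = \frac{\left(-4 + q\right)^{2} q^{2}}{9} = \frac{q^{2} \left(-4 + q\right)^{2}}{9}$)
$d{\left(j{\left(2,1 \right)} \right)} \left(-1064\right) = \frac{\left(-2\right)^{2} \left(-4 - 2\right)^{2}}{9} \left(-1064\right) = \frac{1}{9} \cdot 4 \left(-6\right)^{2} \left(-1064\right) = \frac{1}{9} \cdot 4 \cdot 36 \left(-1064\right) = 16 \left(-1064\right) = -17024$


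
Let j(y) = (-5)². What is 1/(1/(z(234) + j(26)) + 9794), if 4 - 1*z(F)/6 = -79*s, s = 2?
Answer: 997/9764619 ≈ 0.00010210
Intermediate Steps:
j(y) = 25
z(F) = 972 (z(F) = 24 - (-474)*2 = 24 - 6*(-158) = 24 + 948 = 972)
1/(1/(z(234) + j(26)) + 9794) = 1/(1/(972 + 25) + 9794) = 1/(1/997 + 9794) = 1/(9764619/997) = 997/9764619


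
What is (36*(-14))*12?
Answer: -6048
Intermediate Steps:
(36*(-14))*12 = -504*12 = -6048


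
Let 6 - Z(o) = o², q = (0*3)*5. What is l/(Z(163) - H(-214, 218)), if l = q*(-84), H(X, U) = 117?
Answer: 0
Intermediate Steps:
q = 0 (q = 0*5 = 0)
Z(o) = 6 - o²
l = 0 (l = 0*(-84) = 0)
l/(Z(163) - H(-214, 218)) = 0/((6 - 1*163²) - 1*117) = 0/((6 - 1*26569) - 117) = 0/((6 - 26569) - 117) = 0/(-26563 - 117) = 0/(-26680) = 0*(-1/26680) = 0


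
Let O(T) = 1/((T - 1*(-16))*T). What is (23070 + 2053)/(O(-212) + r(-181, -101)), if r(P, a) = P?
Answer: -1043910896/7520911 ≈ -138.80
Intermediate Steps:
O(T) = 1/(T*(16 + T)) (O(T) = 1/((T + 16)*T) = 1/((16 + T)*T) = 1/(T*(16 + T)))
(23070 + 2053)/(O(-212) + r(-181, -101)) = (23070 + 2053)/(1/((-212)*(16 - 212)) - 181) = 25123/(-1/212/(-196) - 181) = 25123/(-1/212*(-1/196) - 181) = 25123/(1/41552 - 181) = 25123/(-7520911/41552) = 25123*(-41552/7520911) = -1043910896/7520911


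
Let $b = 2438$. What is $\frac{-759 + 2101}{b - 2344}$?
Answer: $\frac{671}{47} \approx 14.277$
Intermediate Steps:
$\frac{-759 + 2101}{b - 2344} = \frac{-759 + 2101}{2438 - 2344} = \frac{1342}{94} = 1342 \cdot \frac{1}{94} = \frac{671}{47}$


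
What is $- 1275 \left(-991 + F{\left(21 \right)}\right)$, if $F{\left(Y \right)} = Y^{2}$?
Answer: $701250$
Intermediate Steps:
$- 1275 \left(-991 + F{\left(21 \right)}\right) = - 1275 \left(-991 + 21^{2}\right) = - 1275 \left(-991 + 441\right) = \left(-1275\right) \left(-550\right) = 701250$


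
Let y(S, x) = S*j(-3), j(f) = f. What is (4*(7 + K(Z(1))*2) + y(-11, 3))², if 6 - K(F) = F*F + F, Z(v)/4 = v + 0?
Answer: 2601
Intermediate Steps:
Z(v) = 4*v (Z(v) = 4*(v + 0) = 4*v)
y(S, x) = -3*S (y(S, x) = S*(-3) = -3*S)
K(F) = 6 - F - F² (K(F) = 6 - (F*F + F) = 6 - (F² + F) = 6 - (F + F²) = 6 + (-F - F²) = 6 - F - F²)
(4*(7 + K(Z(1))*2) + y(-11, 3))² = (4*(7 + (6 - 4 - (4*1)²)*2) - 3*(-11))² = (4*(7 + (6 - 1*4 - 1*4²)*2) + 33)² = (4*(7 + (6 - 4 - 1*16)*2) + 33)² = (4*(7 + (6 - 4 - 16)*2) + 33)² = (4*(7 - 14*2) + 33)² = (4*(7 - 28) + 33)² = (4*(-21) + 33)² = (-84 + 33)² = (-51)² = 2601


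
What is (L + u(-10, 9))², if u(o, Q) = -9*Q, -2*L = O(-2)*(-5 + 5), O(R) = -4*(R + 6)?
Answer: 6561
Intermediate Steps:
O(R) = -24 - 4*R (O(R) = -4*(6 + R) = -24 - 4*R)
L = 0 (L = -(-24 - 4*(-2))*(-5 + 5)/2 = -(-24 + 8)*0/2 = -(-8)*0 = -½*0 = 0)
(L + u(-10, 9))² = (0 - 9*9)² = (0 - 81)² = (-81)² = 6561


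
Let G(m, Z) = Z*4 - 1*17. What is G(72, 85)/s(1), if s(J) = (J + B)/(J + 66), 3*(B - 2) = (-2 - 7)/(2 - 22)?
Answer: 432820/63 ≈ 6870.2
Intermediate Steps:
G(m, Z) = -17 + 4*Z (G(m, Z) = 4*Z - 17 = -17 + 4*Z)
B = 43/20 (B = 2 + ((-2 - 7)/(2 - 22))/3 = 2 + (-9/(-20))/3 = 2 + (-9*(-1/20))/3 = 2 + (1/3)*(9/20) = 2 + 3/20 = 43/20 ≈ 2.1500)
s(J) = (43/20 + J)/(66 + J) (s(J) = (J + 43/20)/(J + 66) = (43/20 + J)/(66 + J))
G(72, 85)/s(1) = (-17 + 4*85)/(((43/20 + 1)/(66 + 1))) = (-17 + 340)/(((63/20)/67)) = 323/(((1/67)*(63/20))) = 323/(63/1340) = 323*(1340/63) = 432820/63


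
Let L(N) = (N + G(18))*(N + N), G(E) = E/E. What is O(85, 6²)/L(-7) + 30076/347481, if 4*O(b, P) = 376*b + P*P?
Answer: 481913903/4864734 ≈ 99.063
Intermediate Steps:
G(E) = 1
L(N) = 2*N*(1 + N) (L(N) = (N + 1)*(N + N) = (1 + N)*(2*N) = 2*N*(1 + N))
O(b, P) = 94*b + P²/4 (O(b, P) = (376*b + P*P)/4 = (376*b + P²)/4 = (P² + 376*b)/4 = 94*b + P²/4)
O(85, 6²)/L(-7) + 30076/347481 = (94*85 + (6²)²/4)/((2*(-7)*(1 - 7))) + 30076/347481 = (7990 + (¼)*36²)/((2*(-7)*(-6))) + 30076*(1/347481) = (7990 + (¼)*1296)/84 + 30076/347481 = (7990 + 324)*(1/84) + 30076/347481 = 8314*(1/84) + 30076/347481 = 4157/42 + 30076/347481 = 481913903/4864734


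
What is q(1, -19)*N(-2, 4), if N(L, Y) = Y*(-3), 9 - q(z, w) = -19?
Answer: -336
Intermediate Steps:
q(z, w) = 28 (q(z, w) = 9 - 1*(-19) = 9 + 19 = 28)
N(L, Y) = -3*Y
q(1, -19)*N(-2, 4) = 28*(-3*4) = 28*(-12) = -336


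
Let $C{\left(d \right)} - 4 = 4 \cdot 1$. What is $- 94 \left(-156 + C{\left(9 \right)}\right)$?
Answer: $13912$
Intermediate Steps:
$C{\left(d \right)} = 8$ ($C{\left(d \right)} = 4 + 4 \cdot 1 = 4 + 4 = 8$)
$- 94 \left(-156 + C{\left(9 \right)}\right) = - 94 \left(-156 + 8\right) = \left(-94\right) \left(-148\right) = 13912$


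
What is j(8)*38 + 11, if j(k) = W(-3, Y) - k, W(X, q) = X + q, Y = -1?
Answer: -445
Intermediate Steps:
j(k) = -4 - k (j(k) = (-3 - 1) - k = -4 - k)
j(8)*38 + 11 = (-4 - 1*8)*38 + 11 = (-4 - 8)*38 + 11 = -12*38 + 11 = -456 + 11 = -445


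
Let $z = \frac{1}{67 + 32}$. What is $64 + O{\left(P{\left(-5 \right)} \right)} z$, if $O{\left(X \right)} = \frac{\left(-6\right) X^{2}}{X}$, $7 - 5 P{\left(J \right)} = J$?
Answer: $\frac{3512}{55} \approx 63.855$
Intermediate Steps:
$P{\left(J \right)} = \frac{7}{5} - \frac{J}{5}$
$z = \frac{1}{99} \approx 0.010101$
$O{\left(X \right)} = - 6 X$
$64 + O{\left(P{\left(-5 \right)} \right)} z = 64 + - 6 \left(\frac{7}{5} - -1\right) \frac{1}{99} = 64 + - 6 \left(\frac{7}{5} + 1\right) \frac{1}{99} = 64 + \left(-6\right) \frac{12}{5} \cdot \frac{1}{99} = 64 - \frac{8}{55} = \frac{3512}{55}$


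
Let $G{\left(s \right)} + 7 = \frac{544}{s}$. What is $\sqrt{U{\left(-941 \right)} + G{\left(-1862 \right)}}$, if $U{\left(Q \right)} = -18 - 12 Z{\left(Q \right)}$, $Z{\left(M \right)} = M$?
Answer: $\frac{\sqrt{199296795}}{133} \approx 106.14$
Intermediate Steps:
$G{\left(s \right)} = -7 + \frac{544}{s}$
$U{\left(Q \right)} = -18 - 12 Q$
$\sqrt{U{\left(-941 \right)} + G{\left(-1862 \right)}} = \sqrt{\left(-18 - -11292\right) - \left(7 - \frac{544}{-1862}\right)} = \sqrt{\left(-18 + 11292\right) + \left(-7 + 544 \left(- \frac{1}{1862}\right)\right)} = \sqrt{11274 - \frac{6789}{931}} = \sqrt{\frac{10489305}{931}} = \frac{\sqrt{199296795}}{133}$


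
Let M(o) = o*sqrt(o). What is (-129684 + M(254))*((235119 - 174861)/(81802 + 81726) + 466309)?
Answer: -1236125815945305/20441 + 4842169539035*sqrt(254)/40882 ≈ -5.8585e+10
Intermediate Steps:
M(o) = o**(3/2)
(-129684 + M(254))*((235119 - 174861)/(81802 + 81726) + 466309) = (-129684 + 254**(3/2))*((235119 - 174861)/(81802 + 81726) + 466309) = (-129684 + 254*sqrt(254))*(60258/163528 + 466309) = (-129684 + 254*sqrt(254))*(60258*(1/163528) + 466309) = (-129684 + 254*sqrt(254))*(30129/81764 + 466309) = (-129684 + 254*sqrt(254))*(38127319205/81764) = -1236125815945305/20441 + 4842169539035*sqrt(254)/40882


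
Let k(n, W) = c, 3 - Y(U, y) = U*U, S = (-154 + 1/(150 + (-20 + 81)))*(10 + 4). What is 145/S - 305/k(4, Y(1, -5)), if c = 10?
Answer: -6952553/227451 ≈ -30.567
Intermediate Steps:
S = -454902/211 (S = (-154 + 1/(150 + 61))*14 = (-154 + 1/211)*14 = -32493/211*14 = -454902/211 ≈ -2155.9)
Y(U, y) = 3 - U**2 (Y(U, y) = 3 - U*U = 3 - U**2)
k(n, W) = 10
145/S - 305/k(4, Y(1, -5)) = 145/(-454902/211) - 305/10 = 145*(-211/454902) - 305*1/10 = -30595/454902 - 61/2 = -6952553/227451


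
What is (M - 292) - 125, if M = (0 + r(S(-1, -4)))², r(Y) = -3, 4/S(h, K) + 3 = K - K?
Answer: -408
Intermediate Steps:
S(h, K) = -4/3 (S(h, K) = 4/(-3 + (K - K)) = 4/(-3 + 0) = 4/(-3) = 4*(-⅓) = -4/3)
M = 9 (M = (0 - 3)² = (-3)² = 9)
(M - 292) - 125 = (9 - 292) - 125 = -283 - 125 = -408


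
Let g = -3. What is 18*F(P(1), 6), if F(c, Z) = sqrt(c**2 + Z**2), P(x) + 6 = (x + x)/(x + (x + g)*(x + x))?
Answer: 12*sqrt(181) ≈ 161.44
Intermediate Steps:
P(x) = -6 + 2*x/(x + 2*x*(-3 + x)) (P(x) = -6 + (x + x)/(x + (x - 3)*(x + x)) = -6 + (2*x)/(x + (-3 + x)*(2*x)) = -6 + (2*x)/(x + 2*x*(-3 + x)) = -6 + 2*x/(x + 2*x*(-3 + x)))
F(c, Z) = sqrt(Z**2 + c**2)
18*F(P(1), 6) = 18*sqrt(6**2 + (4*(8 - 3*1)/(-5 + 2*1))**2) = 18*sqrt(36 + (4*(8 - 3)/(-5 + 2))**2) = 18*sqrt(36 + (4*5/(-3))**2) = 18*sqrt(36 + (4*(-1/3)*5)**2) = 18*sqrt(36 + (-20/3)**2) = 18*sqrt(36 + 400/9) = 18*sqrt(724/9) = 18*(2*sqrt(181)/3) = 12*sqrt(181)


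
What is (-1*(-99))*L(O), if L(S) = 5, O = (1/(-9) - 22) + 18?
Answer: 495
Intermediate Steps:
O = -37/9 (O = (-1/9 - 22) + 18 = -199/9 + 18 = -37/9 ≈ -4.1111)
(-1*(-99))*L(O) = -1*(-99)*5 = 99*5 = 495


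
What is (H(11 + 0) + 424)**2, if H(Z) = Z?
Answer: 189225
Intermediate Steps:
(H(11 + 0) + 424)**2 = ((11 + 0) + 424)**2 = (11 + 424)**2 = 435**2 = 189225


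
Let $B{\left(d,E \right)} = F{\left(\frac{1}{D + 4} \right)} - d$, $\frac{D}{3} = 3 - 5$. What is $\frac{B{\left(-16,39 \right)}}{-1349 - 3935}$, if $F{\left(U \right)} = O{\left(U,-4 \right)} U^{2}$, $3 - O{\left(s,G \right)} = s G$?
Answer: $- \frac{65}{21136} \approx -0.0030753$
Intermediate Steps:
$D = -6$ ($D = 3 \left(3 - 5\right) = 3 \left(-2\right) = -6$)
$O{\left(s,G \right)} = 3 - G s$ ($O{\left(s,G \right)} = 3 - s G = 3 - G s$)
$F{\left(U \right)} = U^{2} \left(3 + 4 U\right)$ ($F{\left(U \right)} = \left(3 - - 4 U\right) U^{2} = \left(3 + 4 U\right) U^{2} = U^{2} \left(3 + 4 U\right)$)
$B{\left(d,E \right)} = \frac{1}{4} - d$ ($B{\left(d,E \right)} = \left(\frac{1}{-6 + 4}\right)^{2} \left(3 + \frac{4}{-6 + 4}\right) - d = \left(\frac{1}{-2}\right)^{2} \left(3 + \frac{4}{-2}\right) - d = \left(- \frac{1}{2}\right)^{2} \left(3 + 4 \left(- \frac{1}{2}\right)\right) - d = \frac{3 - 2}{4} - d = \frac{1}{4} \cdot 1 - d = \frac{1}{4} - d$)
$\frac{B{\left(-16,39 \right)}}{-1349 - 3935} = \frac{\frac{1}{4} - -16}{-1349 - 3935} = \frac{\frac{1}{4} + 16}{-5284} = \frac{65}{4} \left(- \frac{1}{5284}\right) = - \frac{65}{21136}$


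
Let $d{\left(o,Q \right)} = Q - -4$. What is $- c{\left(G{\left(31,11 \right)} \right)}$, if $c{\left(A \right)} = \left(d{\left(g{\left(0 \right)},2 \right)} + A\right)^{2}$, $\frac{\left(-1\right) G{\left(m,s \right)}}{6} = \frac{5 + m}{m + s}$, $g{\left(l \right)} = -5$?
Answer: $- \frac{36}{49} \approx -0.73469$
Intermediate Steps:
$G{\left(m,s \right)} = - \frac{6 \left(5 + m\right)}{m + s}$ ($G{\left(m,s \right)} = - 6 \frac{5 + m}{m + s} = - \frac{6 \left(5 + m\right)}{m + s}$)
$d{\left(o,Q \right)} = 4 + Q$ ($d{\left(o,Q \right)} = Q + 4 = 4 + Q$)
$c{\left(A \right)} = \left(6 + A\right)^{2}$ ($c{\left(A \right)} = \left(\left(4 + 2\right) + A\right)^{2} = \left(6 + A\right)^{2}$)
$- c{\left(G{\left(31,11 \right)} \right)} = - \left(6 + \frac{6 \left(-5 - 31\right)}{31 + 11}\right)^{2} = - \left(6 + \frac{6 \left(-5 - 31\right)}{42}\right)^{2} = - \left(6 + 6 \cdot \frac{1}{42} \left(-36\right)\right)^{2} = - \left(6 - \frac{36}{7}\right)^{2} = - \left(\frac{6}{7}\right)^{2} = \left(-1\right) \frac{36}{49} = - \frac{36}{49}$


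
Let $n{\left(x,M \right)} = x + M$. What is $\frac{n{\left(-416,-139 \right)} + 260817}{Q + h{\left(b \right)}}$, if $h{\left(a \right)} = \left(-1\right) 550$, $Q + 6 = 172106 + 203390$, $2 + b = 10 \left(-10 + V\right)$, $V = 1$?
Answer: $\frac{14459}{20830} \approx 0.69414$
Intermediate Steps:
$b = -92$ ($b = -2 + 10 \left(-10 + 1\right) = -2 + 10 \left(-9\right) = -2 - 90 = -92$)
$n{\left(x,M \right)} = M + x$
$Q = 375490$ ($Q = -6 + \left(172106 + 203390\right) = -6 + 375496 = 375490$)
$h{\left(a \right)} = -550$
$\frac{n{\left(-416,-139 \right)} + 260817}{Q + h{\left(b \right)}} = \frac{\left(-139 - 416\right) + 260817}{375490 - 550} = \frac{-555 + 260817}{374940} = 260262 \cdot \frac{1}{374940} = \frac{14459}{20830}$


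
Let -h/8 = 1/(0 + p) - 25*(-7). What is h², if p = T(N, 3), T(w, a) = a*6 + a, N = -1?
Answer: 864830464/441 ≈ 1.9611e+6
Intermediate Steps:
T(w, a) = 7*a (T(w, a) = 6*a + a = 7*a)
p = 21 (p = 7*3 = 21)
h = -29408/21 (h = -8*(1/(0 + 21) - 25*(-7)) = -8*(1/21 + 175) = -8*3676/21 = -29408/21 ≈ -1400.4)
h² = (-29408/21)² = 864830464/441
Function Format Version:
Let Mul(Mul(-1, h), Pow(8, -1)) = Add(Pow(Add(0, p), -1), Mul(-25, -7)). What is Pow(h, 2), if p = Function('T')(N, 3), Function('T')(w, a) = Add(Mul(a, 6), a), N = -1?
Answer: Rational(864830464, 441) ≈ 1.9611e+6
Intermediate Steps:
Function('T')(w, a) = Mul(7, a) (Function('T')(w, a) = Add(Mul(6, a), a) = Mul(7, a))
p = 21 (p = Mul(7, 3) = 21)
h = Rational(-29408, 21) (h = Mul(-8, Add(Pow(Add(0, 21), -1), Mul(-25, -7))) = Mul(-8, Add(Pow(21, -1), 175)) = Mul(-8, Add(Rational(1, 21), 175)) = Mul(-8, Rational(3676, 21)) = Rational(-29408, 21) ≈ -1400.4)
Pow(h, 2) = Pow(Rational(-29408, 21), 2) = Rational(864830464, 441)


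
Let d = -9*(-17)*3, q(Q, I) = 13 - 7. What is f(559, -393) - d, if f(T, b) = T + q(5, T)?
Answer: 106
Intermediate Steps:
q(Q, I) = 6
f(T, b) = 6 + T (f(T, b) = T + 6 = 6 + T)
d = 459 (d = 153*3 = 459)
f(559, -393) - d = (6 + 559) - 1*459 = 565 - 459 = 106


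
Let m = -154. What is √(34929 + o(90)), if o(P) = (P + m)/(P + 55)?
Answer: √734372945/145 ≈ 186.89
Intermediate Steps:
o(P) = (-154 + P)/(55 + P) (o(P) = (P - 154)/(P + 55) = (-154 + P)/(55 + P))
√(34929 + o(90)) = √(34929 + (-154 + 90)/(55 + 90)) = √(34929 - 64/145) = √(5064641/145) = √734372945/145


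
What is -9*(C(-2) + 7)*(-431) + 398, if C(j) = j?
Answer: 19793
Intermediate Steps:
-9*(C(-2) + 7)*(-431) + 398 = -9*(-2 + 7)*(-431) + 398 = -9*5*(-431) + 398 = -45*(-431) + 398 = 19395 + 398 = 19793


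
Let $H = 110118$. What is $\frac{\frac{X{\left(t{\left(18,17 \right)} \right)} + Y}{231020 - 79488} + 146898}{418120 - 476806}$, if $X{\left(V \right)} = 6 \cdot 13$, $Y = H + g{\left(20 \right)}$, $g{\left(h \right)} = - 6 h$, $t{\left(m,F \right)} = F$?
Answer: $- \frac{1854988151}{741067246} \approx -2.5031$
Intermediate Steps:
$Y = 109998$ ($Y = 110118 - 120 = 109998$)
$X{\left(V \right)} = 78$
$\frac{\frac{X{\left(t{\left(18,17 \right)} \right)} + Y}{231020 - 79488} + 146898}{418120 - 476806} = \frac{\frac{78 + 109998}{231020 - 79488} + 146898}{418120 - 476806} = \frac{\frac{110076}{151532} + 146898}{-58686} = \left(110076 \cdot \frac{1}{151532} + 146898\right) \left(- \frac{1}{58686}\right) = \left(\frac{27519}{37883} + 146898\right) \left(- \frac{1}{58686}\right) = \frac{5564964453}{37883} \left(- \frac{1}{58686}\right) = - \frac{1854988151}{741067246}$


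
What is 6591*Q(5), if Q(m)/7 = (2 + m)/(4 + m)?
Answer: 107653/3 ≈ 35884.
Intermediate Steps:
Q(m) = 7*(2 + m)/(4 + m) (Q(m) = 7*((2 + m)/(4 + m)) = 7*(2 + m)/(4 + m))
6591*Q(5) = 6591*(7*(2 + 5)/(4 + 5)) = 6591*(7*7/9) = 6591*(7*(⅑)*7) = 6591*(49/9) = 107653/3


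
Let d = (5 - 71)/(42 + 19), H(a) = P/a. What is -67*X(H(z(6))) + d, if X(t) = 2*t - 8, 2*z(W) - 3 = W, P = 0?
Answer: 32630/61 ≈ 534.92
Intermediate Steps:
z(W) = 3/2 + W/2
H(a) = 0 (H(a) = 0/a = 0)
d = -66/61 ≈ -1.0820
X(t) = -8 + 2*t
-67*X(H(z(6))) + d = -67*(-8 + 2*0) - 66/61 = -67*(-8 + 0) - 66/61 = -67*(-8) - 66/61 = 536 - 66/61 = 32630/61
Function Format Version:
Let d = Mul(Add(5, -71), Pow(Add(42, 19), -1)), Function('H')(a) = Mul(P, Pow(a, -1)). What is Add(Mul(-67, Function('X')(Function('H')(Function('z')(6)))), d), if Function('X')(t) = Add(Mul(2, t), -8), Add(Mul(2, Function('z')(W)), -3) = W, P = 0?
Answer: Rational(32630, 61) ≈ 534.92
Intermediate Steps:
Function('z')(W) = Add(Rational(3, 2), Mul(Rational(1, 2), W))
Function('H')(a) = 0 (Function('H')(a) = Mul(0, Pow(a, -1)) = 0)
d = Rational(-66, 61) (d = Mul(-66, Pow(61, -1)) = Mul(-66, Rational(1, 61)) = Rational(-66, 61) ≈ -1.0820)
Function('X')(t) = Add(-8, Mul(2, t))
Add(Mul(-67, Function('X')(Function('H')(Function('z')(6)))), d) = Add(Mul(-67, Add(-8, Mul(2, 0))), Rational(-66, 61)) = Add(Mul(-67, Add(-8, 0)), Rational(-66, 61)) = Add(Mul(-67, -8), Rational(-66, 61)) = Add(536, Rational(-66, 61)) = Rational(32630, 61)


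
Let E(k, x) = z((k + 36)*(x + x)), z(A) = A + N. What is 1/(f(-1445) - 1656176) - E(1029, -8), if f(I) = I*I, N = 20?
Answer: 7350069981/431849 ≈ 17020.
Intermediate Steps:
f(I) = I²
z(A) = 20 + A (z(A) = A + 20 = 20 + A)
E(k, x) = 20 + 2*x*(36 + k) (E(k, x) = 20 + (k + 36)*(x + x) = 20 + (36 + k)*(2*x) = 20 + 2*x*(36 + k))
1/(f(-1445) - 1656176) - E(1029, -8) = 1/((-1445)² - 1656176) - (20 + 2*(-8)*(36 + 1029)) = 1/(2088025 - 1656176) - (20 + 2*(-8)*1065) = 1/431849 - (20 - 17040) = 1/431849 - 1*(-17020) = 1/431849 + 17020 = 7350069981/431849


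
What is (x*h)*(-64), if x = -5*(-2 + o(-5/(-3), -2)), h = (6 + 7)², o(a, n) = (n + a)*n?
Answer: -216320/3 ≈ -72107.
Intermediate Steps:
o(a, n) = n*(a + n) (o(a, n) = (a + n)*n = n*(a + n))
h = 169 (h = 13² = 169)
x = 20/3 (x = -5*(-2 - 2*(-5/(-3) - 2)) = -5*(-2 - 2*(-5*(-⅓) - 2)) = -5*(-2 - 2*(5/3 - 2)) = -5*(-2 - 2*(-⅓)) = -5*(-2 + ⅔) = -5*(-4/3) = 20/3 ≈ 6.6667)
(x*h)*(-64) = ((20/3)*169)*(-64) = (3380/3)*(-64) = -216320/3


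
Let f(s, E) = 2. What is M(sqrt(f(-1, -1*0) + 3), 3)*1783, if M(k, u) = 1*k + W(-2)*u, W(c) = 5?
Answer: 26745 + 1783*sqrt(5) ≈ 30732.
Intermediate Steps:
M(k, u) = k + 5*u (M(k, u) = 1*k + 5*u = k + 5*u)
M(sqrt(f(-1, -1*0) + 3), 3)*1783 = (sqrt(2 + 3) + 5*3)*1783 = (sqrt(5) + 15)*1783 = (15 + sqrt(5))*1783 = 26745 + 1783*sqrt(5)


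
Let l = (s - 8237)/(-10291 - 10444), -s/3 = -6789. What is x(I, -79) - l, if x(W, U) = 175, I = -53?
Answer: 728151/4147 ≈ 175.58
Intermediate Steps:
s = 20367 (s = -3*(-6789) = 20367)
l = -2426/4147 (l = (20367 - 8237)/(-10291 - 10444) = 12130/(-20735) = 12130*(-1/20735) = -2426/4147 ≈ -0.58500)
x(I, -79) - l = 175 - 1*(-2426/4147) = 175 + 2426/4147 = 728151/4147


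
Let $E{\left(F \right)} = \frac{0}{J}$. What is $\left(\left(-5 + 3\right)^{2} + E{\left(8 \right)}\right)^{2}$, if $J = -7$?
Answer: $16$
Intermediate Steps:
$E{\left(F \right)} = 0$ ($E{\left(F \right)} = \frac{0}{-7} = 0 \left(- \frac{1}{7}\right) = 0$)
$\left(\left(-5 + 3\right)^{2} + E{\left(8 \right)}\right)^{2} = \left(\left(-5 + 3\right)^{2} + 0\right)^{2} = \left(\left(-2\right)^{2} + 0\right)^{2} = \left(4 + 0\right)^{2} = 4^{2} = 16$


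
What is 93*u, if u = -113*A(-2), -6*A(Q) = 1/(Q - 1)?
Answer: -3503/6 ≈ -583.83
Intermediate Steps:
A(Q) = -1/(6*(-1 + Q)) (A(Q) = -1/(6*(Q - 1)) = -1/(6*(-1 + Q)))
u = -113/18 (u = -(-113)/(-6 + 6*(-2)) = -(-113)/(-6 - 12) = -(-113)/(-18) = -(-113)*(-1)/18 = -113*1/18 = -113/18 ≈ -6.2778)
93*u = 93*(-113/18) = -3503/6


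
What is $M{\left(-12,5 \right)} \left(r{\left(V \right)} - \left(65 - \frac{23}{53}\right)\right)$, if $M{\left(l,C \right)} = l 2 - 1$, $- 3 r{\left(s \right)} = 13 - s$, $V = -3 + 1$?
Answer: $\frac{92175}{53} \approx 1739.2$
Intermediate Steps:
$V = -2$
$r{\left(s \right)} = - \frac{13}{3} + \frac{s}{3}$ ($r{\left(s \right)} = - \frac{13 - s}{3} = - \frac{13}{3} + \frac{s}{3}$)
$M{\left(l,C \right)} = -1 + 2 l$ ($M{\left(l,C \right)} = 2 l - 1 = -1 + 2 l$)
$M{\left(-12,5 \right)} \left(r{\left(V \right)} - \left(65 - \frac{23}{53}\right)\right) = \left(-1 + 2 \left(-12\right)\right) \left(\left(- \frac{13}{3} + \frac{1}{3} \left(-2\right)\right) - \left(65 - \frac{23}{53}\right)\right) = \left(-1 - 24\right) \left(\left(- \frac{13}{3} - \frac{2}{3}\right) + \left(23 \cdot \frac{1}{53} - 65\right)\right) = - 25 \left(-5 + \left(\frac{23}{53} - 65\right)\right) = - 25 \left(-5 - \frac{3422}{53}\right) = \left(-25\right) \left(- \frac{3687}{53}\right) = \frac{92175}{53}$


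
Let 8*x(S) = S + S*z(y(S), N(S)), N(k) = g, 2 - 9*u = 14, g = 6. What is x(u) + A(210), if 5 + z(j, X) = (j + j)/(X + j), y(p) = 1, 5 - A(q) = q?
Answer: -4292/21 ≈ -204.38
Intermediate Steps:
A(q) = 5 - q
u = -4/3 (u = 2/9 - 1/9*14 = 2/9 - 14/9 = -4/3 ≈ -1.3333)
N(k) = 6
z(j, X) = -5 + 2*j/(X + j) (z(j, X) = -5 + (j + j)/(X + j) = -5 + (2*j)/(X + j) = -5 + 2*j/(X + j))
x(S) = -13*S/28 (x(S) = (S + S*((-5*6 - 3*1)/(6 + 1)))/8 = (S + S*((-30 - 3)/7))/8 = (S + S*((1/7)*(-33)))/8 = (S + S*(-33/7))/8 = (S - 33*S/7)/8 = (-26*S/7)/8 = -13*S/28)
x(u) + A(210) = -13/28*(-4/3) + (5 - 1*210) = 13/21 + (5 - 210) = 13/21 - 205 = -4292/21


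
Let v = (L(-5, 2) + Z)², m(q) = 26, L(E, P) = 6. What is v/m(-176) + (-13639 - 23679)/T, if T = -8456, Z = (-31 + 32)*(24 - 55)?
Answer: 1563817/54964 ≈ 28.452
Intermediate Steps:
Z = -31 (Z = 1*(-31) = -31)
v = 625 (v = (6 - 31)² = (-25)² = 625)
v/m(-176) + (-13639 - 23679)/T = 625/26 + (-13639 - 23679)/(-8456) = 625*(1/26) - 37318*(-1/8456) = 625/26 + 18659/4228 = 1563817/54964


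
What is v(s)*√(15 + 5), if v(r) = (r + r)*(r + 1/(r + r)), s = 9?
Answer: 326*√5 ≈ 728.96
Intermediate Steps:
v(r) = 2*r*(r + 1/(2*r)) (v(r) = (2*r)*(r + 1/(2*r)) = 2*r*(r + 1/(2*r)))
v(s)*√(15 + 5) = (1 + 2*9²)*√(15 + 5) = (1 + 2*81)*√20 = (1 + 162)*(2*√5) = 163*(2*√5) = 326*√5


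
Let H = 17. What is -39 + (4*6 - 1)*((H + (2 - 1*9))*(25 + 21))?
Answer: 10541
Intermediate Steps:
-39 + (4*6 - 1)*((H + (2 - 1*9))*(25 + 21)) = -39 + (4*6 - 1)*((17 + (2 - 1*9))*(25 + 21)) = -39 + (24 - 1)*((17 + (2 - 9))*46) = -39 + 23*((17 - 7)*46) = -39 + 23*(10*46) = -39 + 23*460 = -39 + 10580 = 10541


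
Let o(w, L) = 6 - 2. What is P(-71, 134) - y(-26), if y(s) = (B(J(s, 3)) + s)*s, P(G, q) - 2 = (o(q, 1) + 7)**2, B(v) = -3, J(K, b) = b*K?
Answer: -631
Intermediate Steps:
o(w, L) = 4
J(K, b) = K*b
P(G, q) = 123 (P(G, q) = 2 + (4 + 7)**2 = 2 + 11**2 = 2 + 121 = 123)
y(s) = s*(-3 + s) (y(s) = (-3 + s)*s = s*(-3 + s))
P(-71, 134) - y(-26) = 123 - (-26)*(-3 - 26) = 123 - (-26)*(-29) = 123 - 1*754 = 123 - 754 = -631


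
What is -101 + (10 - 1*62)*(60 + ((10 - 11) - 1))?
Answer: -3117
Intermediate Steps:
-101 + (10 - 1*62)*(60 + ((10 - 11) - 1)) = -101 + (10 - 62)*(60 + (-1 - 1)) = -101 - 52*(60 - 2) = -101 - 52*58 = -101 - 3016 = -3117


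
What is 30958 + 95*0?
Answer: 30958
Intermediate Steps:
30958 + 95*0 = 30958 + 0 = 30958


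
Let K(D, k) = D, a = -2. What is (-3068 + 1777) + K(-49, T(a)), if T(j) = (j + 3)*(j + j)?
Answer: -1340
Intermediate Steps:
T(j) = 2*j*(3 + j) (T(j) = (3 + j)*(2*j) = 2*j*(3 + j))
(-3068 + 1777) + K(-49, T(a)) = (-3068 + 1777) - 49 = -1291 - 49 = -1340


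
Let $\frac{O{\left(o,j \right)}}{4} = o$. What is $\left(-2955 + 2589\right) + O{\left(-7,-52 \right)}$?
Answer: $-394$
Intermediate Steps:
$O{\left(o,j \right)} = 4 o$
$\left(-2955 + 2589\right) + O{\left(-7,-52 \right)} = \left(-2955 + 2589\right) + 4 \left(-7\right) = -366 - 28 = -394$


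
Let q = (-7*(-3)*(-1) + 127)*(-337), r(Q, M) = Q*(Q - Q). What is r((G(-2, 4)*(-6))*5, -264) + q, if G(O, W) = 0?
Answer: -35722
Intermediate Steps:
r(Q, M) = 0 (r(Q, M) = Q*0 = 0)
q = -35722 (q = (21*(-1) + 127)*(-337) = (-21 + 127)*(-337) = 106*(-337) = -35722)
r((G(-2, 4)*(-6))*5, -264) + q = 0 - 35722 = -35722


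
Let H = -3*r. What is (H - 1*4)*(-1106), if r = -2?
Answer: -2212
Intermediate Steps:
H = 6 (H = -3*(-2) = 6)
(H - 1*4)*(-1106) = (6 - 1*4)*(-1106) = (6 - 4)*(-1106) = 2*(-1106) = -2212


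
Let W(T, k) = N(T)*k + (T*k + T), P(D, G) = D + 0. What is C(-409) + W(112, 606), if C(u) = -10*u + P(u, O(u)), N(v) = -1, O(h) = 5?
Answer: 71059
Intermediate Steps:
P(D, G) = D
W(T, k) = T - k + T*k (W(T, k) = -k + (T*k + T) = -k + (T + T*k) = T - k + T*k)
C(u) = -9*u (C(u) = -10*u + u = -9*u)
C(-409) + W(112, 606) = -9*(-409) + (112 - 1*606 + 112*606) = 3681 + (112 - 606 + 67872) = 3681 + 67378 = 71059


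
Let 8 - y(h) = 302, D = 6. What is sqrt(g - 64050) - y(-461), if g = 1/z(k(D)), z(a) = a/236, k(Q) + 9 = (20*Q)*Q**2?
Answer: 294 + I*sqrt(132261151406)/1437 ≈ 294.0 + 253.08*I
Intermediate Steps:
y(h) = -294 (y(h) = 8 - 1*302 = 8 - 302 = -294)
k(Q) = -9 + 20*Q**3 (k(Q) = -9 + (20*Q)*Q**2 = -9 + 20*Q**3)
z(a) = a/236 (z(a) = a*(1/236) = a/236)
g = 236/4311 (g = 1/((-9 + 20*6**3)/236) = 1/((-9 + 20*216)/236) = 1/((-9 + 4320)/236) = 1/((1/236)*4311) = 1/(4311/236) = 236/4311 ≈ 0.054744)
sqrt(g - 64050) - y(-461) = sqrt(236/4311 - 64050) - 1*(-294) = sqrt(-276119314/4311) + 294 = I*sqrt(132261151406)/1437 + 294 = 294 + I*sqrt(132261151406)/1437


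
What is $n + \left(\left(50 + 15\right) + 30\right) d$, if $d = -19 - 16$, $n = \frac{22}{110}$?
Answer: $- \frac{16624}{5} \approx -3324.8$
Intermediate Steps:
$n = \frac{1}{5}$ ($n = 22 \cdot \frac{1}{110} = \frac{1}{5} \approx 0.2$)
$d = -35$
$n + \left(\left(50 + 15\right) + 30\right) d = \frac{1}{5} + \left(\left(50 + 15\right) + 30\right) \left(-35\right) = \frac{1}{5} + \left(65 + 30\right) \left(-35\right) = \frac{1}{5} + 95 \left(-35\right) = \frac{1}{5} - 3325 = - \frac{16624}{5}$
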